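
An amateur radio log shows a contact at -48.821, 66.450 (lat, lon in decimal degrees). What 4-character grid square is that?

Add 180° to longitude and 90° to latitude: 246.45, 41.18.
Field (20°×10°, letters A–R): 246.45/20 → 12 → M, 41.18/10 → 4 → E; chars ME.
Square (2°×1°, digits 0–9): 6.45/2 → 3, 1.18/1 → 1; chars 31.

ME31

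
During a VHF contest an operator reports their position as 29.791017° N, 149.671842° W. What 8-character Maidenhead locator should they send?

BL59ds99

Offset from 180°W / 90°S: lon 30.32816°, lat 119.79102°.
Field: 30.32816/20 → 1 → B, 119.79102/10 → 11 → L; chars BL.
Square: 10.32816/2 → 5, 9.79102/1 → 9; chars 59.
Subsquare: 0.32816/0.0833333 → 3 → d, 0.79102/0.0416667 → 18 → s; chars ds.
Extended square: 0.07816/0.00833333 → 9, 0.04102/0.00416667 → 9; chars 99.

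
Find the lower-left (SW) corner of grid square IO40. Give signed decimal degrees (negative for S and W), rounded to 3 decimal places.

50.000, -12.000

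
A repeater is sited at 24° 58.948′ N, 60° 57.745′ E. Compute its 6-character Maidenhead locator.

ML04lx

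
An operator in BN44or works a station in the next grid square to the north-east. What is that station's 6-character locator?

BN44ps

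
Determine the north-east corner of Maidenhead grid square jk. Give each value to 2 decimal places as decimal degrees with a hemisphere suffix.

20.00° N, 20.00° E

Field J=9, K=10: +9·20° lon, +10·10° lat → SW at lon 0°, lat 10°.
Cell spans 20° lon × 10° lat. NE corner is SW corner plus one full cell.
latitude 20.00° N, longitude 20.00° E.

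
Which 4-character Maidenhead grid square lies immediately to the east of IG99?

JG09

Longitude square 9; +1 → 10, wraps to 0, carry into field.
Longitude field I = 8; +1 → 9 = J.
The latitude characters are unchanged.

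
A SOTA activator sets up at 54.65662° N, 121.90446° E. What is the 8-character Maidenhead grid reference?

Offset from 180°W / 90°S: lon 301.90446°, lat 144.65662°.
Field: lon ⌊301.90446/20⌋ = 15 → P; lat ⌊144.65662/10⌋ = 14 → O.
Square: lon ⌊1.90446/2⌋ = 0; lat ⌊4.65662/1⌋ = 4.
Subsquare: lon ⌊1.90446/0.0833333⌋ = 22 → w; lat ⌊0.65662/0.0416667⌋ = 15 → p.
Extended square: lon ⌊0.07113/0.00833333⌋ = 8; lat ⌊0.03162/0.00416667⌋ = 7.

PO04wp87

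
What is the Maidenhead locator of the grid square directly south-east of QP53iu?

Longitude subsquare i = 8; +1 → 9 = j.
Latitude subsquare u = 20; −1 → 19 = t.

QP53jt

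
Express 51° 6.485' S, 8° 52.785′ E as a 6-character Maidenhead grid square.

JD48kv

Shift to the Maidenhead origin (180°W, 90°S): lon 188.8798, lat 38.8919.
Field: lon ⌊188.8798/20⌋ = 9 → J; lat ⌊38.8919/10⌋ = 3 → D.
Square: lon ⌊8.8798/2⌋ = 4; lat ⌊8.8919/1⌋ = 8.
Subsquare: lon ⌊0.8798/0.0833333⌋ = 10 → k; lat ⌊0.8919/0.0416667⌋ = 21 → v.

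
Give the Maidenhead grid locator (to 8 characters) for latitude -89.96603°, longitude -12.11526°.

Shift to the Maidenhead origin (180°W, 90°S): lon 167.88474, lat 0.03397.
Field (20°×10°, letters A–R): 167.88474/20 → 8 → I, 0.03397/10 → 0 → A; chars IA.
Square (2°×1°, digits 0–9): 7.88474/2 → 3, 0.03397/1 → 0; chars 30.
Subsquare (5′×2.5′, letters a–x): 1.88474/0.0833333 → 22 → w, 0.03397/0.0416667 → 0 → a; chars wa.
Extended square (30″×15″, digits 0–9): 0.05141/0.00833333 → 6, 0.03397/0.00416667 → 8; chars 68.

IA30wa68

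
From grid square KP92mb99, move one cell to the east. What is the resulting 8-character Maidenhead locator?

KP92nb09

Longitude extended square 9; +1 → 10, wraps to 0, carry into subsquare.
Longitude subsquare m = 12; +1 → 13 = n.
The latitude characters are unchanged.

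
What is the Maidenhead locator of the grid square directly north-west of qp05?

PP96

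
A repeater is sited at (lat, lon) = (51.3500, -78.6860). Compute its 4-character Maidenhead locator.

Add 180° to longitude and 90° to latitude: 101.31, 141.35.
Field: 101.31/20 → 5 → F, 141.35/10 → 14 → O; chars FO.
Square: 1.31/2 → 0, 1.35/1 → 1; chars 01.

FO01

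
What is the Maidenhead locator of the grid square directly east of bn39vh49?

BN39vh59

Longitude extended square 4; +1 → 5.
The latitude characters are unchanged.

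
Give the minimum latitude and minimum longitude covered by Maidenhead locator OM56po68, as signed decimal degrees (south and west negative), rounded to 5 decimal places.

Field O=14, M=12: +14·20° lon, +12·10° lat → SW at lon 100°, lat 30°.
Square 5, 6: +5·2° lon, +6·1° lat → SW at lon 110°, lat 36°.
Subsquare p=15, o=14: +15·0.0833333° lon, +14·0.0416667° lat → SW at lon 111.25°, lat 36.5833°.
Extended square 6, 8: +6·0.00833333° lon, +8·0.00416667° lat → SW at lon 111.3°, lat 36.6167°.
latitude 36.61667, longitude 111.30000.

36.61667, 111.30000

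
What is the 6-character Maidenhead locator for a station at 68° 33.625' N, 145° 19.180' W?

Shift to the Maidenhead origin (180°W, 90°S): lon 34.6803, lat 158.5604.
Field: 34.6803/20 → 1 → B, 158.5604/10 → 15 → P; chars BP.
Square: 14.6803/2 → 7, 8.5604/1 → 8; chars 78.
Subsquare: 0.6803/0.0833333 → 8 → i, 0.5604/0.0416667 → 13 → n; chars in.

BP78in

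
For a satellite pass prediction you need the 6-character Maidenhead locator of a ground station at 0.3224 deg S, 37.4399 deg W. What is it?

Add 180° to longitude and 90° to latitude: 142.5601, 89.6776.
Field (20°×10°, letters A–R): 142.5601/20 → 7 → H, 89.6776/10 → 8 → I; chars HI.
Square (2°×1°, digits 0–9): 2.5601/2 → 1, 9.6776/1 → 9; chars 19.
Subsquare (5′×2.5′, letters a–x): 0.5601/0.0833333 → 6 → g, 0.6776/0.0416667 → 16 → q; chars gq.

HI19gq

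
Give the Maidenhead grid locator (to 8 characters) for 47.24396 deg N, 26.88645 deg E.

Offset from 180°W / 90°S: lon 206.88645°, lat 137.24396°.
Field: lon ⌊206.88645/20⌋ = 10 → K; lat ⌊137.24396/10⌋ = 13 → N.
Square: lon ⌊6.88645/2⌋ = 3; lat ⌊7.24396/1⌋ = 7.
Subsquare: lon ⌊0.88645/0.0833333⌋ = 10 → k; lat ⌊0.24396/0.0416667⌋ = 5 → f.
Extended square: lon ⌊0.05312/0.00833333⌋ = 6; lat ⌊0.03563/0.00416667⌋ = 8.

KN37kf68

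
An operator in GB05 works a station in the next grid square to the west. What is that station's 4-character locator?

FB95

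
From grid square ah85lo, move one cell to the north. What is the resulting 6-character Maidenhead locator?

AH85lp

Latitude subsquare o = 14; +1 → 15 = p.
The longitude characters are unchanged.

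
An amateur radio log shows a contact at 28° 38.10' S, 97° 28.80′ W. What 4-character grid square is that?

Add 180° to longitude and 90° to latitude: 82.52, 61.36.
Field: 82.52/20 → 4 → E, 61.36/10 → 6 → G; chars EG.
Square: 2.52/2 → 1, 1.36/1 → 1; chars 11.

EG11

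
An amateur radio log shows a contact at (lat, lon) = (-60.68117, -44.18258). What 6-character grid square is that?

GC79vh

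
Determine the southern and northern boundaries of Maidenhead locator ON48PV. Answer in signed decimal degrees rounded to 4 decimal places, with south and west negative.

48.8750, 48.9167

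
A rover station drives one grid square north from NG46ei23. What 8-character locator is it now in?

NG46ei24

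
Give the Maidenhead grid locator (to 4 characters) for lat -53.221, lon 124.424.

PD26

Offset from 180°W / 90°S: lon 304.42°, lat 36.78°.
Field: lon ⌊304.42/20⌋ = 15 → P; lat ⌊36.78/10⌋ = 3 → D.
Square: lon ⌊4.42/2⌋ = 2; lat ⌊6.78/1⌋ = 6.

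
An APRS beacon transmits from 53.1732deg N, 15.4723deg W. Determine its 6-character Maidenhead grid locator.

Offset from 180°W / 90°S: lon 164.5277°, lat 143.1732°.
Field: lon ⌊164.5277/20⌋ = 8 → I; lat ⌊143.1732/10⌋ = 14 → O.
Square: lon ⌊4.5277/2⌋ = 2; lat ⌊3.1732/1⌋ = 3.
Subsquare: lon ⌊0.5277/0.0833333⌋ = 6 → g; lat ⌊0.1732/0.0416667⌋ = 4 → e.

IO23ge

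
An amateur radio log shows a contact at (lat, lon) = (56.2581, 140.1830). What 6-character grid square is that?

Add 180° to longitude and 90° to latitude: 320.1830, 146.2581.
Field: 320.1830/20 → 16 → Q, 146.2581/10 → 14 → O; chars QO.
Square: 0.1830/2 → 0, 6.2581/1 → 6; chars 06.
Subsquare: 0.1830/0.0833333 → 2 → c, 0.2581/0.0416667 → 6 → g; chars cg.

QO06cg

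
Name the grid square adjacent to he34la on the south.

HE33lx

Latitude subsquare a = 0; −1 → -1, wraps to 23 = x, carry into square.
Latitude square 4; −1 → 3.
The longitude characters are unchanged.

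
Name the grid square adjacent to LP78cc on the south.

LP78cb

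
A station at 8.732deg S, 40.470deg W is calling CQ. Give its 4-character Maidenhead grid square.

GI91

Add 180° to longitude and 90° to latitude: 139.53, 81.27.
Field (20°×10°, letters A–R): lon ⌊139.53/20⌋ = 6 → G; lat ⌊81.27/10⌋ = 8 → I.
Square (2°×1°, digits 0–9): lon ⌊19.53/2⌋ = 9; lat ⌊1.27/1⌋ = 1.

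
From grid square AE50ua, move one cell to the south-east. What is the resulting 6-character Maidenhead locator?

Longitude subsquare u = 20; +1 → 21 = v.
Latitude subsquare a = 0; −1 → -1, wraps to 23 = x, carry into square.
Latitude square 0; −1 → -1, wraps to 9, carry into field.
Latitude field E = 4; −1 → 3 = D.

AD59vx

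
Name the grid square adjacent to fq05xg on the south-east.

FQ15af

Longitude subsquare x = 23; +1 → 24, wraps to 0 = a, carry into square.
Longitude square 0; +1 → 1.
Latitude subsquare g = 6; −1 → 5 = f.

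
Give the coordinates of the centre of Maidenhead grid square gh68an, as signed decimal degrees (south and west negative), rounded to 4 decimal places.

-11.4375, -47.9583

Field G=6, H=7: +6·20° lon, +7·10° lat → SW at lon -60°, lat -20°.
Square 6, 8: +6·2° lon, +8·1° lat → SW at lon -48°, lat -12°.
Subsquare a=0, n=13: +0·0.0833333° lon, +13·0.0416667° lat → SW at lon -48°, lat -11.4583°.
Cell spans 0.0833333° lon × 0.0416667° lat. Centre is SW corner plus half of each.
latitude -11.4375, longitude -47.9583.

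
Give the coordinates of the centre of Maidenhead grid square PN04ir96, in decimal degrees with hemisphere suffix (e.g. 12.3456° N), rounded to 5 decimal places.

44.73542° N, 120.74583° E

Field P=15, N=13: +15·20° lon, +13·10° lat → SW at lon 120°, lat 40°.
Square 0, 4: +0·2° lon, +4·1° lat → SW at lon 120°, lat 44°.
Subsquare i=8, r=17: +8·0.0833333° lon, +17·0.0416667° lat → SW at lon 120.667°, lat 44.7083°.
Extended square 9, 6: +9·0.00833333° lon, +6·0.00416667° lat → SW at lon 120.742°, lat 44.7333°.
Cell spans 0.00833333° lon × 0.00416667° lat. Centre is SW corner plus half of each.
latitude 44.73542° N, longitude 120.74583° E.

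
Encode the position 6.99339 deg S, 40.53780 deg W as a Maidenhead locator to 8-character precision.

GI93ra51

Add 180° to longitude and 90° to latitude: 139.46220, 83.00661.
Field: lon ⌊139.46220/20⌋ = 6 → G; lat ⌊83.00661/10⌋ = 8 → I.
Square: lon ⌊19.46220/2⌋ = 9; lat ⌊3.00661/1⌋ = 3.
Subsquare: lon ⌊1.46220/0.0833333⌋ = 17 → r; lat ⌊0.00661/0.0416667⌋ = 0 → a.
Extended square: lon ⌊0.04553/0.00833333⌋ = 5; lat ⌊0.00661/0.00416667⌋ = 1.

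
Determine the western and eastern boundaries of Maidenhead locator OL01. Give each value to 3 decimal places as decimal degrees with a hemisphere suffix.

100.000° E, 102.000° E

Field O=14, L=11: +14·20° lon, +11·10° lat → SW at lon 100°, lat 20°.
Square 0, 1: +0·2° lon, +1·1° lat → SW at lon 100°, lat 21°.
Cell spans 2° lon × 1° lat.
west 100.000° E, east 102.000° E.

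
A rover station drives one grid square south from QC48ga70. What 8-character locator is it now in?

QC47gx79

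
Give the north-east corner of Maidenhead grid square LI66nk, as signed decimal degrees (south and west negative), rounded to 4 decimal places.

Field L=11, I=8: +11·20° lon, +8·10° lat → SW at lon 40°, lat -10°.
Square 6, 6: +6·2° lon, +6·1° lat → SW at lon 52°, lat -4°.
Subsquare n=13, k=10: +13·0.0833333° lon, +10·0.0416667° lat → SW at lon 53.0833°, lat -3.58333°.
Cell spans 0.0833333° lon × 0.0416667° lat. NE corner is SW corner plus one full cell.
latitude -3.5417, longitude 53.1667.

-3.5417, 53.1667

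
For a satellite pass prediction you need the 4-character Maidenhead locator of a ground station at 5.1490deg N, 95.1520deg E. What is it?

Add 180° to longitude and 90° to latitude: 275.15, 95.15.
Field: lon ⌊275.15/20⌋ = 13 → N; lat ⌊95.15/10⌋ = 9 → J.
Square: lon ⌊15.15/2⌋ = 7; lat ⌊5.15/1⌋ = 5.

NJ75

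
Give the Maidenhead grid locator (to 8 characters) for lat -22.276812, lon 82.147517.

NG17br73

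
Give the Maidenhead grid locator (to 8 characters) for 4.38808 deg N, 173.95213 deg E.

RJ64xj43

Offset from 180°W / 90°S: lon 353.95213°, lat 94.38808°.
Field (20°×10°, letters A–R): lon ⌊353.95213/20⌋ = 17 → R; lat ⌊94.38808/10⌋ = 9 → J.
Square (2°×1°, digits 0–9): lon ⌊13.95213/2⌋ = 6; lat ⌊4.38808/1⌋ = 4.
Subsquare (5′×2.5′, letters a–x): lon ⌊1.95213/0.0833333⌋ = 23 → x; lat ⌊0.38808/0.0416667⌋ = 9 → j.
Extended square (30″×15″, digits 0–9): lon ⌊0.03546/0.00833333⌋ = 4; lat ⌊0.01308/0.00416667⌋ = 3.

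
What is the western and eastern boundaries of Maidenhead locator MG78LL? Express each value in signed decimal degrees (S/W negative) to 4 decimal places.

Field M=12, G=6: +12·20° lon, +6·10° lat → SW at lon 60°, lat -30°.
Square 7, 8: +7·2° lon, +8·1° lat → SW at lon 74°, lat -22°.
Subsquare l=11, l=11: +11·0.0833333° lon, +11·0.0416667° lat → SW at lon 74.9167°, lat -21.5417°.
Cell spans 0.0833333° lon × 0.0416667° lat.
west 74.9167, east 75.0000.

74.9167, 75.0000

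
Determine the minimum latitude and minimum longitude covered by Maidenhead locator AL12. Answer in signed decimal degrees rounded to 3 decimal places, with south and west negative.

22.000, -178.000

Field A=0, L=11: +0·20° lon, +11·10° lat → SW at lon -180°, lat 20°.
Square 1, 2: +1·2° lon, +2·1° lat → SW at lon -178°, lat 22°.
latitude 22.000, longitude -178.000.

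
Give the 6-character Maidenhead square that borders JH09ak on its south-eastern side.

JH09bj

Longitude subsquare a = 0; +1 → 1 = b.
Latitude subsquare k = 10; −1 → 9 = j.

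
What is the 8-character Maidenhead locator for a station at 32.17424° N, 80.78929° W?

EM92oe51

Add 180° to longitude and 90° to latitude: 99.21071, 122.17424.
Field (20°×10°, letters A–R): lon ⌊99.21071/20⌋ = 4 → E; lat ⌊122.17424/10⌋ = 12 → M.
Square (2°×1°, digits 0–9): lon ⌊19.21071/2⌋ = 9; lat ⌊2.17424/1⌋ = 2.
Subsquare (5′×2.5′, letters a–x): lon ⌊1.21071/0.0833333⌋ = 14 → o; lat ⌊0.17424/0.0416667⌋ = 4 → e.
Extended square (30″×15″, digits 0–9): lon ⌊0.04404/0.00833333⌋ = 5; lat ⌊0.00757/0.00416667⌋ = 1.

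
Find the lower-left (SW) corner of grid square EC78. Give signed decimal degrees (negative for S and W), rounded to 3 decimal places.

Field E=4, C=2: +4·20° lon, +2·10° lat → SW at lon -100°, lat -70°.
Square 7, 8: +7·2° lon, +8·1° lat → SW at lon -86°, lat -62°.
latitude -62.000, longitude -86.000.

-62.000, -86.000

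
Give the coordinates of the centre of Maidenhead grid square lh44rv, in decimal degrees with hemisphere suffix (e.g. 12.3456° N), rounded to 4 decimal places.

Field L=11, H=7: +11·20° lon, +7·10° lat → SW at lon 40°, lat -20°.
Square 4, 4: +4·2° lon, +4·1° lat → SW at lon 48°, lat -16°.
Subsquare r=17, v=21: +17·0.0833333° lon, +21·0.0416667° lat → SW at lon 49.4167°, lat -15.125°.
Cell spans 0.0833333° lon × 0.0416667° lat. Centre is SW corner plus half of each.
latitude 15.1042° S, longitude 49.4583° E.

15.1042° S, 49.4583° E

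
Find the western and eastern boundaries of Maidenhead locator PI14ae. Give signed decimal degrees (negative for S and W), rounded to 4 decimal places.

122.0000, 122.0833

Field P=15, I=8: +15·20° lon, +8·10° lat → SW at lon 120°, lat -10°.
Square 1, 4: +1·2° lon, +4·1° lat → SW at lon 122°, lat -6°.
Subsquare a=0, e=4: +0·0.0833333° lon, +4·0.0416667° lat → SW at lon 122°, lat -5.83333°.
Cell spans 0.0833333° lon × 0.0416667° lat.
west 122.0000, east 122.0833.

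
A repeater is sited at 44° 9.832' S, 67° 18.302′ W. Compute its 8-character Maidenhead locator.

FE65iu30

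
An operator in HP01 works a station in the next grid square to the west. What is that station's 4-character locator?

Longitude square 0; −1 → -1, wraps to 9, carry into field.
Longitude field H = 7; −1 → 6 = G.
The latitude characters are unchanged.

GP91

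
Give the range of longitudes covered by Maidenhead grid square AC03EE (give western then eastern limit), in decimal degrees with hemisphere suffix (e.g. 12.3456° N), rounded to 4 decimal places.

179.6667° W, 179.5833° W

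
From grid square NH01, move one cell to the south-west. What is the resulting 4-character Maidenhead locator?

Longitude square 0; −1 → -1, wraps to 9, carry into field.
Longitude field N = 13; −1 → 12 = M.
Latitude square 1; −1 → 0.

MH90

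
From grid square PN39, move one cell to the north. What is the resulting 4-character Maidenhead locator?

PO30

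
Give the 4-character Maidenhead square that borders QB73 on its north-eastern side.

Longitude square 7; +1 → 8.
Latitude square 3; +1 → 4.

QB84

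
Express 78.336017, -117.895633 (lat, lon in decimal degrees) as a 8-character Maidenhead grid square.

DQ18bi20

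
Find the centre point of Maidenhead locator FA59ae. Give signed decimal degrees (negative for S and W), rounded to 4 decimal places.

-80.8125, -69.9583

Field F=5, A=0: +5·20° lon, +0·10° lat → SW at lon -80°, lat -90°.
Square 5, 9: +5·2° lon, +9·1° lat → SW at lon -70°, lat -81°.
Subsquare a=0, e=4: +0·0.0833333° lon, +4·0.0416667° lat → SW at lon -70°, lat -80.8333°.
Cell spans 0.0833333° lon × 0.0416667° lat. Centre is SW corner plus half of each.
latitude -80.8125, longitude -69.9583.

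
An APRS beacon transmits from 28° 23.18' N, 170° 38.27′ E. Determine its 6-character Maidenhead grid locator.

RL58hj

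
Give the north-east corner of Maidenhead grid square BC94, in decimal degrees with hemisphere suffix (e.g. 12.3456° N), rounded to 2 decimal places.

Field B=1, C=2: +1·20° lon, +2·10° lat → SW at lon -160°, lat -70°.
Square 9, 4: +9·2° lon, +4·1° lat → SW at lon -142°, lat -66°.
Cell spans 2° lon × 1° lat. NE corner is SW corner plus one full cell.
latitude 65.00° S, longitude 140.00° W.

65.00° S, 140.00° W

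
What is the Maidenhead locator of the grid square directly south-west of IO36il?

Longitude subsquare i = 8; −1 → 7 = h.
Latitude subsquare l = 11; −1 → 10 = k.

IO36hk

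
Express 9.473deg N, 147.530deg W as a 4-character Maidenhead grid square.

Offset from 180°W / 90°S: lon 32.47°, lat 99.47°.
Field (20°×10°, letters A–R): 32.47/20 → 1 → B, 99.47/10 → 9 → J; chars BJ.
Square (2°×1°, digits 0–9): 12.47/2 → 6, 9.47/1 → 9; chars 69.

BJ69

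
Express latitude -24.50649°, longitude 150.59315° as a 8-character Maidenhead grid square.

QG55hl18

Offset from 180°W / 90°S: lon 330.59315°, lat 65.49351°.
Field: 330.59315/20 → 16 → Q, 65.49351/10 → 6 → G; chars QG.
Square: 10.59315/2 → 5, 5.49351/1 → 5; chars 55.
Subsquare: 0.59315/0.0833333 → 7 → h, 0.49351/0.0416667 → 11 → l; chars hl.
Extended square: 0.00982/0.00833333 → 1, 0.03518/0.00416667 → 8; chars 18.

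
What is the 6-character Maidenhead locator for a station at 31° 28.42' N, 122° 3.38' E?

PM11al

Shift to the Maidenhead origin (180°W, 90°S): lon 302.0563, lat 121.4737.
Field: lon ⌊302.0563/20⌋ = 15 → P; lat ⌊121.4737/10⌋ = 12 → M.
Square: lon ⌊2.0563/2⌋ = 1; lat ⌊1.4737/1⌋ = 1.
Subsquare: lon ⌊0.0563/0.0833333⌋ = 0 → a; lat ⌊0.4737/0.0416667⌋ = 11 → l.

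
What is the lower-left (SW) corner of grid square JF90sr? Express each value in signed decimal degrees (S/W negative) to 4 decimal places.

-39.2917, 19.5000

Field J=9, F=5: +9·20° lon, +5·10° lat → SW at lon 0°, lat -40°.
Square 9, 0: +9·2° lon, +0·1° lat → SW at lon 18°, lat -40°.
Subsquare s=18, r=17: +18·0.0833333° lon, +17·0.0416667° lat → SW at lon 19.5°, lat -39.2917°.
latitude -39.2917, longitude 19.5000.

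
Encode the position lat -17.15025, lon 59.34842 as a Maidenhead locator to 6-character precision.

LH92qu

Offset from 180°W / 90°S: lon 239.3484°, lat 72.8498°.
Field: lon ⌊239.3484/20⌋ = 11 → L; lat ⌊72.8498/10⌋ = 7 → H.
Square: lon ⌊19.3484/2⌋ = 9; lat ⌊2.8498/1⌋ = 2.
Subsquare: lon ⌊1.3484/0.0833333⌋ = 16 → q; lat ⌊0.8498/0.0416667⌋ = 20 → u.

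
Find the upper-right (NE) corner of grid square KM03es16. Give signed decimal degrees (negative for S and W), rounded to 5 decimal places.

33.77917, 20.35000

Field K=10, M=12: +10·20° lon, +12·10° lat → SW at lon 20°, lat 30°.
Square 0, 3: +0·2° lon, +3·1° lat → SW at lon 20°, lat 33°.
Subsquare e=4, s=18: +4·0.0833333° lon, +18·0.0416667° lat → SW at lon 20.3333°, lat 33.75°.
Extended square 1, 6: +1·0.00833333° lon, +6·0.00416667° lat → SW at lon 20.3417°, lat 33.775°.
Cell spans 0.00833333° lon × 0.00416667° lat. NE corner is SW corner plus one full cell.
latitude 33.77917, longitude 20.35000.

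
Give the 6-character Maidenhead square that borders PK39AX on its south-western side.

PK29xw

Longitude subsquare a = 0; −1 → -1, wraps to 23 = x, carry into square.
Longitude square 3; −1 → 2.
Latitude subsquare x = 23; −1 → 22 = w.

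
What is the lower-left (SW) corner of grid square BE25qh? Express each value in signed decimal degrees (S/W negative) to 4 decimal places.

-44.7083, -154.6667

Field B=1, E=4: +1·20° lon, +4·10° lat → SW at lon -160°, lat -50°.
Square 2, 5: +2·2° lon, +5·1° lat → SW at lon -156°, lat -45°.
Subsquare q=16, h=7: +16·0.0833333° lon, +7·0.0416667° lat → SW at lon -154.667°, lat -44.7083°.
latitude -44.7083, longitude -154.6667.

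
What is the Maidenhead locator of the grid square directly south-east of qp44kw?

Longitude subsquare k = 10; +1 → 11 = l.
Latitude subsquare w = 22; −1 → 21 = v.

QP44lv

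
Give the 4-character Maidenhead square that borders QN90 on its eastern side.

RN00

Longitude square 9; +1 → 10, wraps to 0, carry into field.
Longitude field Q = 16; +1 → 17 = R.
The latitude characters are unchanged.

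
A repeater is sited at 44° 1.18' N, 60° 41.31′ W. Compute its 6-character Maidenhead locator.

Offset from 180°W / 90°S: lon 119.3115°, lat 134.0197°.
Field (20°×10°, letters A–R): lon ⌊119.3115/20⌋ = 5 → F; lat ⌊134.0197/10⌋ = 13 → N.
Square (2°×1°, digits 0–9): lon ⌊19.3115/2⌋ = 9; lat ⌊4.0197/1⌋ = 4.
Subsquare (5′×2.5′, letters a–x): lon ⌊1.3115/0.0833333⌋ = 15 → p; lat ⌊0.0197/0.0416667⌋ = 0 → a.

FN94pa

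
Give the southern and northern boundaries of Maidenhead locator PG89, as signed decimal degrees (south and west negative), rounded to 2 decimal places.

-21.00, -20.00

Field P=15, G=6: +15·20° lon, +6·10° lat → SW at lon 120°, lat -30°.
Square 8, 9: +8·2° lon, +9·1° lat → SW at lon 136°, lat -21°.
Cell spans 2° lon × 1° lat.
south -21.00, north -20.00.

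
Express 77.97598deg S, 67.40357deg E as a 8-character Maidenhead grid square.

Shift to the Maidenhead origin (180°W, 90°S): lon 247.40357, lat 12.02402.
Field: lon ⌊247.40357/20⌋ = 12 → M; lat ⌊12.02402/10⌋ = 1 → B.
Square: lon ⌊7.40357/2⌋ = 3; lat ⌊2.02402/1⌋ = 2.
Subsquare: lon ⌊1.40357/0.0833333⌋ = 16 → q; lat ⌊0.02402/0.0416667⌋ = 0 → a.
Extended square: lon ⌊0.07024/0.00833333⌋ = 8; lat ⌊0.02402/0.00416667⌋ = 5.

MB32qa85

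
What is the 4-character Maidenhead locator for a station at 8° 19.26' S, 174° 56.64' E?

RI71

Offset from 180°W / 90°S: lon 354.94°, lat 81.68°.
Field (20°×10°, letters A–R): lon ⌊354.94/20⌋ = 17 → R; lat ⌊81.68/10⌋ = 8 → I.
Square (2°×1°, digits 0–9): lon ⌊14.94/2⌋ = 7; lat ⌊1.68/1⌋ = 1.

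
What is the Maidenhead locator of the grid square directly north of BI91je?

BI91jf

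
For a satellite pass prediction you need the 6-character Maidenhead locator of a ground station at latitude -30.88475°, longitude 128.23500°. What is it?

PF49cc

Shift to the Maidenhead origin (180°W, 90°S): lon 308.2350, lat 59.1153.
Field: 308.2350/20 → 15 → P, 59.1153/10 → 5 → F; chars PF.
Square: 8.2350/2 → 4, 9.1153/1 → 9; chars 49.
Subsquare: 0.2350/0.0833333 → 2 → c, 0.1153/0.0416667 → 2 → c; chars cc.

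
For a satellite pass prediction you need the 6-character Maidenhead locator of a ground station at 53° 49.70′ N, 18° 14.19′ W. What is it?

IO03vt

Shift to the Maidenhead origin (180°W, 90°S): lon 161.7635, lat 143.8283.
Field: lon ⌊161.7635/20⌋ = 8 → I; lat ⌊143.8283/10⌋ = 14 → O.
Square: lon ⌊1.7635/2⌋ = 0; lat ⌊3.8283/1⌋ = 3.
Subsquare: lon ⌊1.7635/0.0833333⌋ = 21 → v; lat ⌊0.8283/0.0416667⌋ = 19 → t.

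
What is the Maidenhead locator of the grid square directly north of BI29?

BJ20

Latitude square 9; +1 → 10, wraps to 0, carry into field.
Latitude field I = 8; +1 → 9 = J.
The longitude characters are unchanged.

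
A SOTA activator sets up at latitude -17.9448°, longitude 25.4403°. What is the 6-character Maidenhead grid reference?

Add 180° to longitude and 90° to latitude: 205.4403, 72.0552.
Field (20°×10°, letters A–R): lon ⌊205.4403/20⌋ = 10 → K; lat ⌊72.0552/10⌋ = 7 → H.
Square (2°×1°, digits 0–9): lon ⌊5.4403/2⌋ = 2; lat ⌊2.0552/1⌋ = 2.
Subsquare (5′×2.5′, letters a–x): lon ⌊1.4403/0.0833333⌋ = 17 → r; lat ⌊0.0552/0.0416667⌋ = 1 → b.

KH22rb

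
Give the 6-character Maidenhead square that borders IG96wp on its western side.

IG96vp

Longitude subsquare w = 22; −1 → 21 = v.
The latitude characters are unchanged.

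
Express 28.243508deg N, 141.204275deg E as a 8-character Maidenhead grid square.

Shift to the Maidenhead origin (180°W, 90°S): lon 321.20427, lat 118.24351.
Field (20°×10°, letters A–R): 321.20427/20 → 16 → Q, 118.24351/10 → 11 → L; chars QL.
Square (2°×1°, digits 0–9): 1.20427/2 → 0, 8.24351/1 → 8; chars 08.
Subsquare (5′×2.5′, letters a–x): 1.20427/0.0833333 → 14 → o, 0.24351/0.0416667 → 5 → f; chars of.
Extended square (30″×15″, digits 0–9): 0.03761/0.00833333 → 4, 0.03517/0.00416667 → 8; chars 48.

QL08of48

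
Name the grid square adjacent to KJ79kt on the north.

Latitude subsquare t = 19; +1 → 20 = u.
The longitude characters are unchanged.

KJ79ku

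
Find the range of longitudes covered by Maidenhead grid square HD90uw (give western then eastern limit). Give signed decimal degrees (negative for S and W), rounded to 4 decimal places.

Field H=7, D=3: +7·20° lon, +3·10° lat → SW at lon -40°, lat -60°.
Square 9, 0: +9·2° lon, +0·1° lat → SW at lon -22°, lat -60°.
Subsquare u=20, w=22: +20·0.0833333° lon, +22·0.0416667° lat → SW at lon -20.3333°, lat -59.0833°.
Cell spans 0.0833333° lon × 0.0416667° lat.
west -20.3333, east -20.2500.

-20.3333, -20.2500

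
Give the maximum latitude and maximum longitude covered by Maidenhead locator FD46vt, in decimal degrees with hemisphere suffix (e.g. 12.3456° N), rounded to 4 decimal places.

53.1667° S, 70.1667° W

Field F=5, D=3: +5·20° lon, +3·10° lat → SW at lon -80°, lat -60°.
Square 4, 6: +4·2° lon, +6·1° lat → SW at lon -72°, lat -54°.
Subsquare v=21, t=19: +21·0.0833333° lon, +19·0.0416667° lat → SW at lon -70.25°, lat -53.2083°.
Cell spans 0.0833333° lon × 0.0416667° lat. NE corner is SW corner plus one full cell.
latitude 53.1667° S, longitude 70.1667° W.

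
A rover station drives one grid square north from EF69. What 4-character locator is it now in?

Latitude square 9; +1 → 10, wraps to 0, carry into field.
Latitude field F = 5; +1 → 6 = G.
The longitude characters are unchanged.

EG60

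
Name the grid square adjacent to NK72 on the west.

NK62

Longitude square 7; −1 → 6.
The latitude characters are unchanged.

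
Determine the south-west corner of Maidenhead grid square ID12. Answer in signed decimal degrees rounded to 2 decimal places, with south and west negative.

Field I=8, D=3: +8·20° lon, +3·10° lat → SW at lon -20°, lat -60°.
Square 1, 2: +1·2° lon, +2·1° lat → SW at lon -18°, lat -58°.
latitude -58.00, longitude -18.00.

-58.00, -18.00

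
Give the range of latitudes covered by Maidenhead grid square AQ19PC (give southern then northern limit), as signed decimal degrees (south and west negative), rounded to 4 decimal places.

Field A=0, Q=16: +0·20° lon, +16·10° lat → SW at lon -180°, lat 70°.
Square 1, 9: +1·2° lon, +9·1° lat → SW at lon -178°, lat 79°.
Subsquare p=15, c=2: +15·0.0833333° lon, +2·0.0416667° lat → SW at lon -176.75°, lat 79.0833°.
Cell spans 0.0833333° lon × 0.0416667° lat.
south 79.0833, north 79.1250.

79.0833, 79.1250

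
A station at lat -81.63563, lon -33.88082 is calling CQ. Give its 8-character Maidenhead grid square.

HA38bi47

Shift to the Maidenhead origin (180°W, 90°S): lon 146.11918, lat 8.36437.
Field: lon ⌊146.11918/20⌋ = 7 → H; lat ⌊8.36437/10⌋ = 0 → A.
Square: lon ⌊6.11918/2⌋ = 3; lat ⌊8.36437/1⌋ = 8.
Subsquare: lon ⌊0.11918/0.0833333⌋ = 1 → b; lat ⌊0.36437/0.0416667⌋ = 8 → i.
Extended square: lon ⌊0.03585/0.00833333⌋ = 4; lat ⌊0.03104/0.00416667⌋ = 7.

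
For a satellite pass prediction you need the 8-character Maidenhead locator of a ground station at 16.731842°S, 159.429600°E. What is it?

Offset from 180°W / 90°S: lon 339.42960°, lat 73.26816°.
Field: lon ⌊339.42960/20⌋ = 16 → Q; lat ⌊73.26816/10⌋ = 7 → H.
Square: lon ⌊19.42960/2⌋ = 9; lat ⌊3.26816/1⌋ = 3.
Subsquare: lon ⌊1.42960/0.0833333⌋ = 17 → r; lat ⌊0.26816/0.0416667⌋ = 6 → g.
Extended square: lon ⌊0.01293/0.00833333⌋ = 1; lat ⌊0.01816/0.00416667⌋ = 4.

QH93rg14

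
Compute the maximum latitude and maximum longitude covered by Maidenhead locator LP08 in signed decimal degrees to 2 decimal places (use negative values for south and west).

Field L=11, P=15: +11·20° lon, +15·10° lat → SW at lon 40°, lat 60°.
Square 0, 8: +0·2° lon, +8·1° lat → SW at lon 40°, lat 68°.
Cell spans 2° lon × 1° lat. NE corner is SW corner plus one full cell.
latitude 69.00, longitude 42.00.

69.00, 42.00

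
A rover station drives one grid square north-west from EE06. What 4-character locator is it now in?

DE97

Longitude square 0; −1 → -1, wraps to 9, carry into field.
Longitude field E = 4; −1 → 3 = D.
Latitude square 6; +1 → 7.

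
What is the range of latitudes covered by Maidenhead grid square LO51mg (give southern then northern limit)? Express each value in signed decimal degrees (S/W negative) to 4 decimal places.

Field L=11, O=14: +11·20° lon, +14·10° lat → SW at lon 40°, lat 50°.
Square 5, 1: +5·2° lon, +1·1° lat → SW at lon 50°, lat 51°.
Subsquare m=12, g=6: +12·0.0833333° lon, +6·0.0416667° lat → SW at lon 51°, lat 51.25°.
Cell spans 0.0833333° lon × 0.0416667° lat.
south 51.2500, north 51.2917.

51.2500, 51.2917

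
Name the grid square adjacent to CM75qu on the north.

Latitude subsquare u = 20; +1 → 21 = v.
The longitude characters are unchanged.

CM75qv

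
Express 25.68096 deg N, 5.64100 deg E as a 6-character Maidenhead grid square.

Shift to the Maidenhead origin (180°W, 90°S): lon 185.6410, lat 115.6810.
Field: lon ⌊185.6410/20⌋ = 9 → J; lat ⌊115.6810/10⌋ = 11 → L.
Square: lon ⌊5.6410/2⌋ = 2; lat ⌊5.6810/1⌋ = 5.
Subsquare: lon ⌊1.6410/0.0833333⌋ = 19 → t; lat ⌊0.6810/0.0416667⌋ = 16 → q.

JL25tq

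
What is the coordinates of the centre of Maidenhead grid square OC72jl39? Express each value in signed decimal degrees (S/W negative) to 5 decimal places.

-67.50208, 114.77917

Field O=14, C=2: +14·20° lon, +2·10° lat → SW at lon 100°, lat -70°.
Square 7, 2: +7·2° lon, +2·1° lat → SW at lon 114°, lat -68°.
Subsquare j=9, l=11: +9·0.0833333° lon, +11·0.0416667° lat → SW at lon 114.75°, lat -67.5417°.
Extended square 3, 9: +3·0.00833333° lon, +9·0.00416667° lat → SW at lon 114.775°, lat -67.5042°.
Cell spans 0.00833333° lon × 0.00416667° lat. Centre is SW corner plus half of each.
latitude -67.50208, longitude 114.77917.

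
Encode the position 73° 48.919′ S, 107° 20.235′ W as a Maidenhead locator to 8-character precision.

Shift to the Maidenhead origin (180°W, 90°S): lon 72.66275, lat 16.18468.
Field: 72.66275/20 → 3 → D, 16.18468/10 → 1 → B; chars DB.
Square: 12.66275/2 → 6, 6.18468/1 → 6; chars 66.
Subsquare: 0.66275/0.0833333 → 7 → h, 0.18468/0.0416667 → 4 → e; chars he.
Extended square: 0.07942/0.00833333 → 9, 0.01802/0.00416667 → 4; chars 94.

DB66he94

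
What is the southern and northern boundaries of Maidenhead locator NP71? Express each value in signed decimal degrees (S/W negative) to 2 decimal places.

61.00, 62.00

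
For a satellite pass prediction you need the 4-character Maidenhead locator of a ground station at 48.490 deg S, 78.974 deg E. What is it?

Offset from 180°W / 90°S: lon 258.97°, lat 41.51°.
Field (20°×10°, letters A–R): lon ⌊258.97/20⌋ = 12 → M; lat ⌊41.51/10⌋ = 4 → E.
Square (2°×1°, digits 0–9): lon ⌊18.97/2⌋ = 9; lat ⌊1.51/1⌋ = 1.

ME91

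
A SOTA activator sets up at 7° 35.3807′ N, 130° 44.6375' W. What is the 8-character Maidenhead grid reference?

Shift to the Maidenhead origin (180°W, 90°S): lon 49.25604, lat 97.58968.
Field: 49.25604/20 → 2 → C, 97.58968/10 → 9 → J; chars CJ.
Square: 9.25604/2 → 4, 7.58968/1 → 7; chars 47.
Subsquare: 1.25604/0.0833333 → 15 → p, 0.58968/0.0416667 → 14 → o; chars po.
Extended square: 0.00604/0.00833333 → 0, 0.00635/0.00416667 → 1; chars 01.

CJ47po01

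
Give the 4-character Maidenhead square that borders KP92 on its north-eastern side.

LP03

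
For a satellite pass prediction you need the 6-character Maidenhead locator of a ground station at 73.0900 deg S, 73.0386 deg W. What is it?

FB36lv

Add 180° to longitude and 90° to latitude: 106.9614, 16.9100.
Field: 106.9614/20 → 5 → F, 16.9100/10 → 1 → B; chars FB.
Square: 6.9614/2 → 3, 6.9100/1 → 6; chars 36.
Subsquare: 0.9614/0.0833333 → 11 → l, 0.9100/0.0416667 → 21 → v; chars lv.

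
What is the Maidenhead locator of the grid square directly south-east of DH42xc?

DH52ab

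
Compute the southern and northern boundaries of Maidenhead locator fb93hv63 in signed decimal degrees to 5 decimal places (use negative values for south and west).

-76.11250, -76.10833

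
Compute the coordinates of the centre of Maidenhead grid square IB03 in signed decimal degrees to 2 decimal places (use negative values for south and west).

-76.50, -19.00

Field I=8, B=1: +8·20° lon, +1·10° lat → SW at lon -20°, lat -80°.
Square 0, 3: +0·2° lon, +3·1° lat → SW at lon -20°, lat -77°.
Cell spans 2° lon × 1° lat. Centre is SW corner plus half of each.
latitude -76.50, longitude -19.00.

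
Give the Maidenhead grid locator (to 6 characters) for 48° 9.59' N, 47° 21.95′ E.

Shift to the Maidenhead origin (180°W, 90°S): lon 227.3658, lat 138.1598.
Field: 227.3658/20 → 11 → L, 138.1598/10 → 13 → N; chars LN.
Square: 7.3658/2 → 3, 8.1598/1 → 8; chars 38.
Subsquare: 1.3658/0.0833333 → 16 → q, 0.1598/0.0416667 → 3 → d; chars qd.

LN38qd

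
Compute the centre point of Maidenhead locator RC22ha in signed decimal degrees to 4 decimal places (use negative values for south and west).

-67.9792, 164.6250

Field R=17, C=2: +17·20° lon, +2·10° lat → SW at lon 160°, lat -70°.
Square 2, 2: +2·2° lon, +2·1° lat → SW at lon 164°, lat -68°.
Subsquare h=7, a=0: +7·0.0833333° lon, +0·0.0416667° lat → SW at lon 164.583°, lat -68°.
Cell spans 0.0833333° lon × 0.0416667° lat. Centre is SW corner plus half of each.
latitude -67.9792, longitude 164.6250.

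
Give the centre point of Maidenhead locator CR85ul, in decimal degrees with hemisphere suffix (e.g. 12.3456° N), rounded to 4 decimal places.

Field C=2, R=17: +2·20° lon, +17·10° lat → SW at lon -140°, lat 80°.
Square 8, 5: +8·2° lon, +5·1° lat → SW at lon -124°, lat 85°.
Subsquare u=20, l=11: +20·0.0833333° lon, +11·0.0416667° lat → SW at lon -122.333°, lat 85.4583°.
Cell spans 0.0833333° lon × 0.0416667° lat. Centre is SW corner plus half of each.
latitude 85.4792° N, longitude 122.2917° W.

85.4792° N, 122.2917° W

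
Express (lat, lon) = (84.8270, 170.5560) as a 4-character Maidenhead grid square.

RR54

Offset from 180°W / 90°S: lon 350.56°, lat 174.83°.
Field: 350.56/20 → 17 → R, 174.83/10 → 17 → R; chars RR.
Square: 10.56/2 → 5, 4.83/1 → 4; chars 54.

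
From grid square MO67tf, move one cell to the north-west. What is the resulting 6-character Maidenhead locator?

Longitude subsquare t = 19; −1 → 18 = s.
Latitude subsquare f = 5; +1 → 6 = g.

MO67sg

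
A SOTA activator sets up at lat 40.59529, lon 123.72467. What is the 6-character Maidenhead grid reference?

PN10uo

Offset from 180°W / 90°S: lon 303.7247°, lat 130.5953°.
Field: lon ⌊303.7247/20⌋ = 15 → P; lat ⌊130.5953/10⌋ = 13 → N.
Square: lon ⌊3.7247/2⌋ = 1; lat ⌊0.5953/1⌋ = 0.
Subsquare: lon ⌊1.7247/0.0833333⌋ = 20 → u; lat ⌊0.5953/0.0416667⌋ = 14 → o.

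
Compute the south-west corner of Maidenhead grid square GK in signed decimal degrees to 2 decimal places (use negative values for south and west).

10.00, -60.00

Field G=6, K=10: +6·20° lon, +10·10° lat → SW at lon -60°, lat 10°.
latitude 10.00, longitude -60.00.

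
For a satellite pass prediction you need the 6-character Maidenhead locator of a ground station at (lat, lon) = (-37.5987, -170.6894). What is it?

Add 180° to longitude and 90° to latitude: 9.3106, 52.4013.
Field (20°×10°, letters A–R): 9.3106/20 → 0 → A, 52.4013/10 → 5 → F; chars AF.
Square (2°×1°, digits 0–9): 9.3106/2 → 4, 2.4013/1 → 2; chars 42.
Subsquare (5′×2.5′, letters a–x): 1.3106/0.0833333 → 15 → p, 0.4013/0.0416667 → 9 → j; chars pj.

AF42pj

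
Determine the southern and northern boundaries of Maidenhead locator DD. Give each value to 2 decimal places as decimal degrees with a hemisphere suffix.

60.00° S, 50.00° S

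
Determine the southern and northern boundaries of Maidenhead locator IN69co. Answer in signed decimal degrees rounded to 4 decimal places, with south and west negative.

Field I=8, N=13: +8·20° lon, +13·10° lat → SW at lon -20°, lat 40°.
Square 6, 9: +6·2° lon, +9·1° lat → SW at lon -8°, lat 49°.
Subsquare c=2, o=14: +2·0.0833333° lon, +14·0.0416667° lat → SW at lon -7.83333°, lat 49.5833°.
Cell spans 0.0833333° lon × 0.0416667° lat.
south 49.5833, north 49.6250.

49.5833, 49.6250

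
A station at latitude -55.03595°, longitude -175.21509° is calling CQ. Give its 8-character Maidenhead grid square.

AD24jx41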